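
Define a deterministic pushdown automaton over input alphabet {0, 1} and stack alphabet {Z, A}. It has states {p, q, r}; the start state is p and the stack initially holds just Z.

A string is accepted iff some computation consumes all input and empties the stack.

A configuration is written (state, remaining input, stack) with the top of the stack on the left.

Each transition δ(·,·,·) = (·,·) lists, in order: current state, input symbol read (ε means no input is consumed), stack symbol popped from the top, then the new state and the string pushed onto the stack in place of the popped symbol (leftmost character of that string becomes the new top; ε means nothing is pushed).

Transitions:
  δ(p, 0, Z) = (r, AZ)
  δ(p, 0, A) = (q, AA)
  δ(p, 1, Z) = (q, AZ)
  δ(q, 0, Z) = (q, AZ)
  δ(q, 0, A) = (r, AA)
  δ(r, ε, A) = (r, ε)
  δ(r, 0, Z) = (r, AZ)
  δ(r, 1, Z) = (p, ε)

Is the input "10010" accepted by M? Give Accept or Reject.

Reject

(p, 10010, Z)
  read 1, top Z: go to q, push AZ → (q, 0010, AZ)
  read 0, top A: go to r, push AA → (r, 010, AAZ)
  ε-move, top A: go to r, push ε → (r, 010, AZ)
  ε-move, top A: go to r, push ε → (r, 010, Z)
  read 0, top Z: go to r, push AZ → (r, 10, AZ)
  ε-move, top A: go to r, push ε → (r, 10, Z)
  read 1, top Z: go to p, push ε → (p, 0, ε)
No transition applies at (p, 0, ε); input not fully consumed.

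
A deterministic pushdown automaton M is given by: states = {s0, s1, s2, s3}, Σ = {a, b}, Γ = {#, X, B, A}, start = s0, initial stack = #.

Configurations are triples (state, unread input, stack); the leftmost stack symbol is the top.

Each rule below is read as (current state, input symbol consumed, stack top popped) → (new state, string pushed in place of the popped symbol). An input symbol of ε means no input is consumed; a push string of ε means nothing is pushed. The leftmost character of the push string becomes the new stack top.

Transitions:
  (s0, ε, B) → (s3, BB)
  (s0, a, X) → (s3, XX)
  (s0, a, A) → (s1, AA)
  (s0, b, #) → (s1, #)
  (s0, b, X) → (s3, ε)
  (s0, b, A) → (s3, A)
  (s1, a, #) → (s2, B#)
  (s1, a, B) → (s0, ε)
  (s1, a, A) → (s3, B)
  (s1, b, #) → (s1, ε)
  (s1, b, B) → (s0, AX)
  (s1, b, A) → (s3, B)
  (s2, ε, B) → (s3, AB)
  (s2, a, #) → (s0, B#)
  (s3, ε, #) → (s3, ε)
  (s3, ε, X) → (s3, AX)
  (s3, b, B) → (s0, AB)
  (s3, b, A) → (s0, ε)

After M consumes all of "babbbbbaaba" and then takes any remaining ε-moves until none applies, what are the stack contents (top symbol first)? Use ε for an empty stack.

AABABBB#

(s0, babbbbbaaba, #)
  read b, top #: go to s1, push # → (s1, abbbbbaaba, #)
  read a, top #: go to s2, push B# → (s2, bbbbbaaba, B#)
  ε-move, top B: go to s3, push AB → (s3, bbbbbaaba, AB#)
  read b, top A: go to s0, push ε → (s0, bbbbaaba, B#)
  ε-move, top B: go to s3, push BB → (s3, bbbbaaba, BB#)
  read b, top B: go to s0, push AB → (s0, bbbaaba, ABB#)
  read b, top A: go to s3, push A → (s3, bbaaba, ABB#)
  read b, top A: go to s0, push ε → (s0, baaba, BB#)
  ε-move, top B: go to s3, push BB → (s3, baaba, BBB#)
  read b, top B: go to s0, push AB → (s0, aaba, ABBB#)
  read a, top A: go to s1, push AA → (s1, aba, AABBB#)
  read a, top A: go to s3, push B → (s3, ba, BABBB#)
  read b, top B: go to s0, push AB → (s0, a, ABABBB#)
  read a, top A: go to s1, push AA → (s1, ε, AABABBB#)
All input consumed in state s1 with stack AABABBB#.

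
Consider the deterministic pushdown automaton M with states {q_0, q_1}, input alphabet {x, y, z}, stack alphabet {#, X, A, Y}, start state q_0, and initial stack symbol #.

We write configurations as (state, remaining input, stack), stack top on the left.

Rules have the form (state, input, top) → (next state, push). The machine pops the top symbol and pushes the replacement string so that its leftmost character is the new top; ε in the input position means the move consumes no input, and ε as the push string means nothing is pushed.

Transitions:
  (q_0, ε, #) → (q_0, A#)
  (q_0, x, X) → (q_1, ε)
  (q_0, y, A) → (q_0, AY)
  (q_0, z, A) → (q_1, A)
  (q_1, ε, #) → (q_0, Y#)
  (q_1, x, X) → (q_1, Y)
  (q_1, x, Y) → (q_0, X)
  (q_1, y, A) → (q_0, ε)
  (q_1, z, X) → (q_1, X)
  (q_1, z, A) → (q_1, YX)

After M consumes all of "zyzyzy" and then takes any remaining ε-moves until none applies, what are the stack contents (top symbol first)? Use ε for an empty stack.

A#

(q_0, zyzyzy, #)
  ε-move, top #: go to q_0, push A# → (q_0, zyzyzy, A#)
  read z, top A: go to q_1, push A → (q_1, yzyzy, A#)
  read y, top A: go to q_0, push ε → (q_0, zyzy, #)
  ε-move, top #: go to q_0, push A# → (q_0, zyzy, A#)
  read z, top A: go to q_1, push A → (q_1, yzy, A#)
  read y, top A: go to q_0, push ε → (q_0, zy, #)
  ε-move, top #: go to q_0, push A# → (q_0, zy, A#)
  read z, top A: go to q_1, push A → (q_1, y, A#)
  read y, top A: go to q_0, push ε → (q_0, ε, #)
  ε-move, top #: go to q_0, push A# → (q_0, ε, A#)
All input consumed in state q_0 with stack A#.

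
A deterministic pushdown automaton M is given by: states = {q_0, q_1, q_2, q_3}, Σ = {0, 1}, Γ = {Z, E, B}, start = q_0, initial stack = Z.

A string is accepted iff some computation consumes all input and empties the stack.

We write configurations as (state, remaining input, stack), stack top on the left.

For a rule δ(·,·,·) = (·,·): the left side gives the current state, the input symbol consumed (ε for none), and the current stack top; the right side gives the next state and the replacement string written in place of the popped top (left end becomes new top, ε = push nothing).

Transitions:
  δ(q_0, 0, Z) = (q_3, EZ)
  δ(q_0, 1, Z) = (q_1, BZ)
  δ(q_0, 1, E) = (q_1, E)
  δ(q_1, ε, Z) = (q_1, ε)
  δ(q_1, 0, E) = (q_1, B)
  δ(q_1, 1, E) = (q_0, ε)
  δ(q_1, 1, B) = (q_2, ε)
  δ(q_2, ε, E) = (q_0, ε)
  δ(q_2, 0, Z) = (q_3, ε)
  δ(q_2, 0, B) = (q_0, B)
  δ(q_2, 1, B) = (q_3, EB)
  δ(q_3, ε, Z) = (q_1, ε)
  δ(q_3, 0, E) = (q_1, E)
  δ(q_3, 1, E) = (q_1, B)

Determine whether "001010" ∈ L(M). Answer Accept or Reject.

(q_0, 001010, Z) ⊢ (q_3, 01010, EZ) ⊢ (q_1, 1010, EZ) ⊢ (q_0, 010, Z) ⊢ (q_3, 10, EZ) ⊢ (q_1, 0, BZ)
No transition applies at (q_1, 0, BZ); input not fully consumed.

Reject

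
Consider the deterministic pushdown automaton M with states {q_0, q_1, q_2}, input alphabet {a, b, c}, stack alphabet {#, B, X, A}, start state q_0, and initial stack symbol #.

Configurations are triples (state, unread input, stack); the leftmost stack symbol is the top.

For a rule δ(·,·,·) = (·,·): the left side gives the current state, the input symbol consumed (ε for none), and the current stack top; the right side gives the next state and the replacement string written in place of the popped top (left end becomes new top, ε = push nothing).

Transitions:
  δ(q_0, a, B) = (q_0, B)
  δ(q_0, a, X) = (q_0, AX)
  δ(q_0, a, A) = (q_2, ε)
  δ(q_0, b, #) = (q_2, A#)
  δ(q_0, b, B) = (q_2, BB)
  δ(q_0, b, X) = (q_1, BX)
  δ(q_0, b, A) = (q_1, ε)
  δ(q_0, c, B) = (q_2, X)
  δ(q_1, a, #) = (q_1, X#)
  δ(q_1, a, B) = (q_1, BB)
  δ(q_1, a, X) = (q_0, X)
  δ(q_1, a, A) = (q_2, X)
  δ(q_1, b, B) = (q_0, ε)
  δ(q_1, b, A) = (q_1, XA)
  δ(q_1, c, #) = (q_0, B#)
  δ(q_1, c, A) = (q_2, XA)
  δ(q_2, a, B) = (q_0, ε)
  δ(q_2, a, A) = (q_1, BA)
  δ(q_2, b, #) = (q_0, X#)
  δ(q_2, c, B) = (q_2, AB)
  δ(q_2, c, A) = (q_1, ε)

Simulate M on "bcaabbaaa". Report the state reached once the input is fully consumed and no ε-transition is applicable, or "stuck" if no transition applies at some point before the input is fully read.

stuck

(q_0, bcaabbaaa, #)
  read b, top #: go to q_2, push A# → (q_2, caabbaaa, A#)
  read c, top A: go to q_1, push ε → (q_1, aabbaaa, #)
  read a, top #: go to q_1, push X# → (q_1, abbaaa, X#)
  read a, top X: go to q_0, push X → (q_0, bbaaa, X#)
  read b, top X: go to q_1, push BX → (q_1, baaa, BX#)
  read b, top B: go to q_0, push ε → (q_0, aaa, X#)
  read a, top X: go to q_0, push AX → (q_0, aa, AX#)
  read a, top A: go to q_2, push ε → (q_2, a, X#)
No transition for (q_2, a, top X); M blocks with input a remaining.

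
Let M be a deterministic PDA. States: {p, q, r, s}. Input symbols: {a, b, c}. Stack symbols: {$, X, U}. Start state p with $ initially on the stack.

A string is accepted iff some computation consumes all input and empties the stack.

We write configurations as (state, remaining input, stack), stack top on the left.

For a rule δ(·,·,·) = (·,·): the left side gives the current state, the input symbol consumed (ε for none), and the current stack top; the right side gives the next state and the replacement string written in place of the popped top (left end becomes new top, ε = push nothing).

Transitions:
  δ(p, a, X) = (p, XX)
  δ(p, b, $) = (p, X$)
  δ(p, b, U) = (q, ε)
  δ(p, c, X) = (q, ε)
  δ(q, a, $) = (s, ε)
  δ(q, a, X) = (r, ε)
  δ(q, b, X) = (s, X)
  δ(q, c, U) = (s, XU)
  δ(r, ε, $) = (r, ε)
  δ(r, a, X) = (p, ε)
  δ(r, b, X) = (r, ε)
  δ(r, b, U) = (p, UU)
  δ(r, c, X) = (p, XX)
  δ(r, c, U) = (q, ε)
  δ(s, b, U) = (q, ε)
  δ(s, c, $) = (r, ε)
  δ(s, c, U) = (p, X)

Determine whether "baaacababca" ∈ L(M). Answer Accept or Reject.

Accept

(p, baaacababca, $) ⊢ (p, aaacababca, X$) ⊢ (p, aacababca, XX$) ⊢ (p, acababca, XXX$) ⊢ (p, cababca, XXXX$) ⊢ (q, ababca, XXX$) ⊢ (r, babca, XX$) ⊢ (r, abca, X$) ⊢ (p, bca, $) ⊢ (p, ca, X$) ⊢ (q, a, $) ⊢ (s, ε, ε)
All input consumed and the stack is empty.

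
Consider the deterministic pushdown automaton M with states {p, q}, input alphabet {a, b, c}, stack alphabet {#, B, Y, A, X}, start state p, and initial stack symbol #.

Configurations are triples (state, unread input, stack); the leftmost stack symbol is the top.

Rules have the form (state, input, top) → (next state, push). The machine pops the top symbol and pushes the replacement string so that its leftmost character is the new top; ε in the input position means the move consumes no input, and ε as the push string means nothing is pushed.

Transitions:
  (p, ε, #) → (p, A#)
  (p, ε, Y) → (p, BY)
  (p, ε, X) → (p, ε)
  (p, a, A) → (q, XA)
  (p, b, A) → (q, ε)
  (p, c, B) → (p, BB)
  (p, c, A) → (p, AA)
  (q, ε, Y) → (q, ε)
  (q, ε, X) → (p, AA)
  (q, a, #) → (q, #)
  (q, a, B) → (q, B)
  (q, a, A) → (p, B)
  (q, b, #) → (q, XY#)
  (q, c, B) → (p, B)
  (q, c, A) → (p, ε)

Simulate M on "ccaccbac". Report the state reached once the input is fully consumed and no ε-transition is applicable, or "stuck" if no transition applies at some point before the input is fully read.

p

(p, ccaccbac, #) ⊢ (p, ccaccbac, A#) ⊢ (p, caccbac, AA#) ⊢ (p, accbac, AAA#) ⊢ (q, ccbac, XAAA#) ⊢ (p, ccbac, AAAAA#) ⊢ (p, cbac, AAAAAA#) ⊢ (p, bac, AAAAAAA#) ⊢ (q, ac, AAAAAA#) ⊢ (p, c, BAAAAA#) ⊢ (p, ε, BBAAAAA#)
All input consumed; M is in state p.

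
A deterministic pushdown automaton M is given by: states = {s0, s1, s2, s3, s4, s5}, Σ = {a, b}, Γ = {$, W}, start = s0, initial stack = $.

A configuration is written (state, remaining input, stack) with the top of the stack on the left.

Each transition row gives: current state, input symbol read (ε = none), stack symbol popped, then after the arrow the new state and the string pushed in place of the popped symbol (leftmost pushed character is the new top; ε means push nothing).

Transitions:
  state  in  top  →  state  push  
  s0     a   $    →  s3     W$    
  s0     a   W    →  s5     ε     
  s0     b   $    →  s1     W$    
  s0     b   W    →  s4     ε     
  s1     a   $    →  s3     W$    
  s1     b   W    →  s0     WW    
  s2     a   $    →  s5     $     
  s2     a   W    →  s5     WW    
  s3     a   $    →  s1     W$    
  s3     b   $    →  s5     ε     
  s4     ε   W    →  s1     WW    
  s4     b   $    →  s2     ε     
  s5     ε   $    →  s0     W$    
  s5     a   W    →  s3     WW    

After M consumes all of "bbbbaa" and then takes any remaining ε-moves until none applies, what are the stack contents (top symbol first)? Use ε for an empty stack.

(s0, bbbbaa, $)
  read b, top $: go to s1, push W$ → (s1, bbbaa, W$)
  read b, top W: go to s0, push WW → (s0, bbaa, WW$)
  read b, top W: go to s4, push ε → (s4, baa, W$)
  ε-move, top W: go to s1, push WW → (s1, baa, WW$)
  read b, top W: go to s0, push WW → (s0, aa, WWW$)
  read a, top W: go to s5, push ε → (s5, a, WW$)
  read a, top W: go to s3, push WW → (s3, ε, WWW$)
All input consumed in state s3 with stack WWW$.

WWW$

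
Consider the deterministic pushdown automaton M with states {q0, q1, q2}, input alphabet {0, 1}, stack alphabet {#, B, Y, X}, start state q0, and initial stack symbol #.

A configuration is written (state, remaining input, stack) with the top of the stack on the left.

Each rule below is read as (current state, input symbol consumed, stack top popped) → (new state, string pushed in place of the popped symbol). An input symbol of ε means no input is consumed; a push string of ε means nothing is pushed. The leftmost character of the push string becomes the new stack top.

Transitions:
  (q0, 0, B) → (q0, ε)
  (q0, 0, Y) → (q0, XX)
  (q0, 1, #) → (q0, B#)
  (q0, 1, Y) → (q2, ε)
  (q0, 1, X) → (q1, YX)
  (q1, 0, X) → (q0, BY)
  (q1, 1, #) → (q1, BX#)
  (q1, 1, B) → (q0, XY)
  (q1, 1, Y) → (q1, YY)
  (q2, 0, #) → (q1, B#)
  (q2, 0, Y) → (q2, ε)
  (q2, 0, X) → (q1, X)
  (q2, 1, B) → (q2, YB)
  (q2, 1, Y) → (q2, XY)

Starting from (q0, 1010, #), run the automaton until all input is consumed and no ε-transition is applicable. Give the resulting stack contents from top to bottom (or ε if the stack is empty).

(q0, 1010, #)
  read 1, top #: go to q0, push B# → (q0, 010, B#)
  read 0, top B: go to q0, push ε → (q0, 10, #)
  read 1, top #: go to q0, push B# → (q0, 0, B#)
  read 0, top B: go to q0, push ε → (q0, ε, #)
All input consumed in state q0 with stack #.

#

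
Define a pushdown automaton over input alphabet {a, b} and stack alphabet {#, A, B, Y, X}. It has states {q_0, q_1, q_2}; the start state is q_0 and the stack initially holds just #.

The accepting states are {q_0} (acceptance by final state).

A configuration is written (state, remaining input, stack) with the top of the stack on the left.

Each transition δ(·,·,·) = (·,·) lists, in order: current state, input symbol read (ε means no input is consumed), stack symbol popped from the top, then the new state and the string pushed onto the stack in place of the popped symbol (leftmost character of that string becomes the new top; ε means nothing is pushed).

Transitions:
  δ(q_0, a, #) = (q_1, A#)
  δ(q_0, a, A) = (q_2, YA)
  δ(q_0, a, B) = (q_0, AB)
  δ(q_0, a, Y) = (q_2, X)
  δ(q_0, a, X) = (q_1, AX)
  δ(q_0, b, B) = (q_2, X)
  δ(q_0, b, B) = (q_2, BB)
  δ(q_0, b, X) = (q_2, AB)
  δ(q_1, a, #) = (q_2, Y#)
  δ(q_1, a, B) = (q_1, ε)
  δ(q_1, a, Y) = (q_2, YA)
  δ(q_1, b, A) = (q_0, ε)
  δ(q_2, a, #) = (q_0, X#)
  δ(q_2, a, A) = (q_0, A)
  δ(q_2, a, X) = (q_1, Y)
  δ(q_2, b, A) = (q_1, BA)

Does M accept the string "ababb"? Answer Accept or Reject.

No computation consumes all input and reaches a final state.

Reject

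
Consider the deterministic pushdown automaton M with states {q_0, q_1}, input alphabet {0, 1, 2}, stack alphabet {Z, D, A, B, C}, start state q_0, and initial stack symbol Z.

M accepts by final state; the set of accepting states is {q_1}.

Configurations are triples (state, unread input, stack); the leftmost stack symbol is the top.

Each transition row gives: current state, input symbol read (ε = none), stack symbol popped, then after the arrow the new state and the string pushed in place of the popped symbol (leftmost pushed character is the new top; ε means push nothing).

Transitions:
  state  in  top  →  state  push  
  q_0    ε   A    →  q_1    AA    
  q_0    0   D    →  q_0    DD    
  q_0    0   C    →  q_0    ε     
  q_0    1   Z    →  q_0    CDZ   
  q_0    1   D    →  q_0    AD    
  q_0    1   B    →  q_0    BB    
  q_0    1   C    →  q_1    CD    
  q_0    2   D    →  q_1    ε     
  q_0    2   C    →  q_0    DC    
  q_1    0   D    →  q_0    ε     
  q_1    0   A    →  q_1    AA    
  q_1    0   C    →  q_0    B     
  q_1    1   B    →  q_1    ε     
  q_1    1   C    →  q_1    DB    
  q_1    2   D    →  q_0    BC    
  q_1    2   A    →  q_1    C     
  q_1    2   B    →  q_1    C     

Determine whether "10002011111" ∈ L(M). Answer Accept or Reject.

(q_0, 10002011111, Z)
  read 1, top Z: go to q_0, push CDZ → (q_0, 0002011111, CDZ)
  read 0, top C: go to q_0, push ε → (q_0, 002011111, DZ)
  read 0, top D: go to q_0, push DD → (q_0, 02011111, DDZ)
  read 0, top D: go to q_0, push DD → (q_0, 2011111, DDDZ)
  read 2, top D: go to q_1, push ε → (q_1, 011111, DDZ)
  read 0, top D: go to q_0, push ε → (q_0, 11111, DZ)
  read 1, top D: go to q_0, push AD → (q_0, 1111, ADZ)
  ε-move, top A: go to q_1, push AA → (q_1, 1111, AADZ)
No transition applies at (q_1, 1111, AADZ); input not fully consumed.

Reject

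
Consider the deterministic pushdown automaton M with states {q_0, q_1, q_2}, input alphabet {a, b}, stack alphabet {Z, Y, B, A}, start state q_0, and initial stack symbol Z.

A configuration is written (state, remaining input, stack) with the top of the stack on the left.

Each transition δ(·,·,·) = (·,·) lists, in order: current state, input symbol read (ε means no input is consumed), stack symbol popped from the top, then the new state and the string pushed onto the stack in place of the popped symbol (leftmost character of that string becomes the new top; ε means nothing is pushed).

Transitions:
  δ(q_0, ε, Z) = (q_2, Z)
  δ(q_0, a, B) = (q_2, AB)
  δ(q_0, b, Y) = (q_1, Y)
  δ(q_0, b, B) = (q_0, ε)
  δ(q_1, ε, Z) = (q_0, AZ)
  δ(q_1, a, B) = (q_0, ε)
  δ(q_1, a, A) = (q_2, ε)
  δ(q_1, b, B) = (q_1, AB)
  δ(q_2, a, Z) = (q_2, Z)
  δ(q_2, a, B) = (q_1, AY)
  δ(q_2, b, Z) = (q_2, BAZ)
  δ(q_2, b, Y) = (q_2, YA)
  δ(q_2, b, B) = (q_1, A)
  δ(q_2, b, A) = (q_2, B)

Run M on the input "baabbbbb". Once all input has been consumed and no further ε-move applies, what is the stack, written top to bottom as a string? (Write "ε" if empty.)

YAAAAAAZ

(q_0, baabbbbb, Z)
  ε-move, top Z: go to q_2, push Z → (q_2, baabbbbb, Z)
  read b, top Z: go to q_2, push BAZ → (q_2, aabbbbb, BAZ)
  read a, top B: go to q_1, push AY → (q_1, abbbbb, AYAZ)
  read a, top A: go to q_2, push ε → (q_2, bbbbb, YAZ)
  read b, top Y: go to q_2, push YA → (q_2, bbbb, YAAZ)
  read b, top Y: go to q_2, push YA → (q_2, bbb, YAAAZ)
  read b, top Y: go to q_2, push YA → (q_2, bb, YAAAAZ)
  read b, top Y: go to q_2, push YA → (q_2, b, YAAAAAZ)
  read b, top Y: go to q_2, push YA → (q_2, ε, YAAAAAAZ)
All input consumed in state q_2 with stack YAAAAAAZ.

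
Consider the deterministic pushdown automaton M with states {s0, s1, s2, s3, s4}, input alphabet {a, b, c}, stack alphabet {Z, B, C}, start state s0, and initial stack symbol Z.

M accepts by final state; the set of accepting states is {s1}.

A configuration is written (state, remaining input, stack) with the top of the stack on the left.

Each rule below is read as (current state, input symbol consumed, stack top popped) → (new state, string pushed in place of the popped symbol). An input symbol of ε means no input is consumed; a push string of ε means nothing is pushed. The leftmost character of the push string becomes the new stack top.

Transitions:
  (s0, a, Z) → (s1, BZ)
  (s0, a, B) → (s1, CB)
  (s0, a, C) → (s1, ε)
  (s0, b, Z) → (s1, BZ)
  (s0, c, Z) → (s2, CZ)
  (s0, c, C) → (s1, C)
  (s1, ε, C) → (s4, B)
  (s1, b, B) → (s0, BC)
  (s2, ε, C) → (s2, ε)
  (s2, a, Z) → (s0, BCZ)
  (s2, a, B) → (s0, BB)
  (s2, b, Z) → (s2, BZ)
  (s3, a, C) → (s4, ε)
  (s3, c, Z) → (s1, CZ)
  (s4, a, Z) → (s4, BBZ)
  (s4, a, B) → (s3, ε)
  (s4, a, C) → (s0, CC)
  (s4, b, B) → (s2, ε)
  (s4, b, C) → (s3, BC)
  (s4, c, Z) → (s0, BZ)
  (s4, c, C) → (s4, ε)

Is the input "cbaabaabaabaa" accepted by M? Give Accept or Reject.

Accept

(s0, cbaabaabaabaa, Z) ⊢ (s2, baabaabaabaa, CZ) ⊢ (s2, baabaabaabaa, Z) ⊢ (s2, aabaabaabaa, BZ) ⊢ (s0, abaabaabaa, BBZ) ⊢ (s1, baabaabaa, CBBZ) ⊢ (s4, baabaabaa, BBBZ) ⊢ (s2, aabaabaa, BBZ) ⊢ (s0, abaabaa, BBBZ) ⊢ (s1, baabaa, CBBBZ) ⊢ (s4, baabaa, BBBBZ) ⊢ (s2, aabaa, BBBZ) ⊢ (s0, abaa, BBBBZ) ⊢ (s1, baa, CBBBBZ) ⊢ (s4, baa, BBBBBZ) ⊢ (s2, aa, BBBBZ) ⊢ (s0, a, BBBBBZ) ⊢ (s1, ε, CBBBBBZ)
All input consumed; state s1 ∈ F.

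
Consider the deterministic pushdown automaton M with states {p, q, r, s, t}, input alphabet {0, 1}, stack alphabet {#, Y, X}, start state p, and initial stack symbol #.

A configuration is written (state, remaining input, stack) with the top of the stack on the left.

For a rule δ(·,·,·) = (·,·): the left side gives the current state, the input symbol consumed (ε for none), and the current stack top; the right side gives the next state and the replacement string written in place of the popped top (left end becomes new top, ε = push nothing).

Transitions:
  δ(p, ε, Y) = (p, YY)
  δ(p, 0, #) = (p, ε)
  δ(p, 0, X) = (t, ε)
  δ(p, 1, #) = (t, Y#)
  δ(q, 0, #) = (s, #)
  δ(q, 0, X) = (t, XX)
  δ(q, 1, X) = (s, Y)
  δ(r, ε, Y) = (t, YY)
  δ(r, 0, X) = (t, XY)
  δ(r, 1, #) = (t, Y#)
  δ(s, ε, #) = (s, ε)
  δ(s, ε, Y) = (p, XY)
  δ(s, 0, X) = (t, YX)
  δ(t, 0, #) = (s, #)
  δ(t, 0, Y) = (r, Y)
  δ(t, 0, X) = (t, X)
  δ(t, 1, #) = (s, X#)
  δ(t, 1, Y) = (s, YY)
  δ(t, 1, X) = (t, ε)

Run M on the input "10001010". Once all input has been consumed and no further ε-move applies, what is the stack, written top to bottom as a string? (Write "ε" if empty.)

(p, 10001010, #)
  read 1, top #: go to t, push Y# → (t, 0001010, Y#)
  read 0, top Y: go to r, push Y → (r, 001010, Y#)
  ε-move, top Y: go to t, push YY → (t, 001010, YY#)
  read 0, top Y: go to r, push Y → (r, 01010, YY#)
  ε-move, top Y: go to t, push YY → (t, 01010, YYY#)
  read 0, top Y: go to r, push Y → (r, 1010, YYY#)
  ε-move, top Y: go to t, push YY → (t, 1010, YYYY#)
  read 1, top Y: go to s, push YY → (s, 010, YYYYY#)
  ε-move, top Y: go to p, push XY → (p, 010, XYYYYY#)
  read 0, top X: go to t, push ε → (t, 10, YYYYY#)
  read 1, top Y: go to s, push YY → (s, 0, YYYYYY#)
  ε-move, top Y: go to p, push XY → (p, 0, XYYYYYY#)
  read 0, top X: go to t, push ε → (t, ε, YYYYYY#)
All input consumed in state t with stack YYYYYY#.

YYYYYY#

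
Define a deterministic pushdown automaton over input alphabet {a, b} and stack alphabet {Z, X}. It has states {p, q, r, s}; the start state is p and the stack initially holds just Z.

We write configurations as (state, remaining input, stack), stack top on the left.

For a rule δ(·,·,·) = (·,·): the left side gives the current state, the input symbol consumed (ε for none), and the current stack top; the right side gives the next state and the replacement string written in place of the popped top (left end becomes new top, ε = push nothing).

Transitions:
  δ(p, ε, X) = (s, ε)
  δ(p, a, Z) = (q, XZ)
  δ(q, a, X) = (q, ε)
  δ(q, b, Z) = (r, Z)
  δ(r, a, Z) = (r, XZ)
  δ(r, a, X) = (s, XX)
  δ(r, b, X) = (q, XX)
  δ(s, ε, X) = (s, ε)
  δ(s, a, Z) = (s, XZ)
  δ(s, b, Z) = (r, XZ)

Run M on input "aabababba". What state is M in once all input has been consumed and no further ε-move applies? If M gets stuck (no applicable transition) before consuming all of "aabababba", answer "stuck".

stuck

(p, aabababba, Z)
  read a, top Z: go to q, push XZ → (q, abababba, XZ)
  read a, top X: go to q, push ε → (q, bababba, Z)
  read b, top Z: go to r, push Z → (r, ababba, Z)
  read a, top Z: go to r, push XZ → (r, babba, XZ)
  read b, top X: go to q, push XX → (q, abba, XXZ)
  read a, top X: go to q, push ε → (q, bba, XZ)
No transition for (q, b, top X); M blocks with input bba remaining.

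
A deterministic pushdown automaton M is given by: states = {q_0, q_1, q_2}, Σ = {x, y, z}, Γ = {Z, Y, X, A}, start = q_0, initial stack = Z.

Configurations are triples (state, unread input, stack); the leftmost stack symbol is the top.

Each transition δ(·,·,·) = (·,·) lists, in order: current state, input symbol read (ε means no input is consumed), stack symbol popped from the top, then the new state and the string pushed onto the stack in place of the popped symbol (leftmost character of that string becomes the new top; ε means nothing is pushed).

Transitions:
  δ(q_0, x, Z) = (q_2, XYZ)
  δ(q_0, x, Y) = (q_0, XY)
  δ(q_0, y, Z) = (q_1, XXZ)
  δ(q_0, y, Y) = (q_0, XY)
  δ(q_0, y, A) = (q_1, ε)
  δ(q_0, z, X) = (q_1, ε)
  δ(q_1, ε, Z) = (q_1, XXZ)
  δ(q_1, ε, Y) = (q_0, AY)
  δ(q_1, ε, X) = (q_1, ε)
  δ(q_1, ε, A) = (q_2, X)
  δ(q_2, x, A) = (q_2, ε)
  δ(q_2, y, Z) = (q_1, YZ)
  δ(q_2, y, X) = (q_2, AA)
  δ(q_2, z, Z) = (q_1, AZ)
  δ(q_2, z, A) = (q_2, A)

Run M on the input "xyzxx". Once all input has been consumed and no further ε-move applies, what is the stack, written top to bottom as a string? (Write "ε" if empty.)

(q_0, xyzxx, Z)
  read x, top Z: go to q_2, push XYZ → (q_2, yzxx, XYZ)
  read y, top X: go to q_2, push AA → (q_2, zxx, AAYZ)
  read z, top A: go to q_2, push A → (q_2, xx, AAYZ)
  read x, top A: go to q_2, push ε → (q_2, x, AYZ)
  read x, top A: go to q_2, push ε → (q_2, ε, YZ)
All input consumed in state q_2 with stack YZ.

YZ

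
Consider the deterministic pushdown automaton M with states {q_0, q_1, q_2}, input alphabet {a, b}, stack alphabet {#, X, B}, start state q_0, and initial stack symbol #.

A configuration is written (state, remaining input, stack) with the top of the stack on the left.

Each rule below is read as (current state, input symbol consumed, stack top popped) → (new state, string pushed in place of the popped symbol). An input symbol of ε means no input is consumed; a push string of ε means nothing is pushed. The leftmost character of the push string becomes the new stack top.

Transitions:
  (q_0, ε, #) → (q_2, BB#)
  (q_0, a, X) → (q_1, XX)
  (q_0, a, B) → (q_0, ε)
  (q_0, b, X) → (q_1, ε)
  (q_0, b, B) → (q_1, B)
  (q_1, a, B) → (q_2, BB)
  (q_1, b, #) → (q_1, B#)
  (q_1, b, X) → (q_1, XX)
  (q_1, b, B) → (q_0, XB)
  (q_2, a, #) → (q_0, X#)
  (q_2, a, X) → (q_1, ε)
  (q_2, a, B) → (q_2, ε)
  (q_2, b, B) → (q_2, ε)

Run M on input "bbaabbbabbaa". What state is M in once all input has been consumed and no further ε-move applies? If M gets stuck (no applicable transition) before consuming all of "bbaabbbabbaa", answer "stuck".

(q_0, bbaabbbabbaa, #)
  ε-move, top #: go to q_2, push BB# → (q_2, bbaabbbabbaa, BB#)
  read b, top B: go to q_2, push ε → (q_2, baabbbabbaa, B#)
  read b, top B: go to q_2, push ε → (q_2, aabbbabbaa, #)
  read a, top #: go to q_0, push X# → (q_0, abbbabbaa, X#)
  read a, top X: go to q_1, push XX → (q_1, bbbabbaa, XX#)
  read b, top X: go to q_1, push XX → (q_1, bbabbaa, XXX#)
  read b, top X: go to q_1, push XX → (q_1, babbaa, XXXX#)
  read b, top X: go to q_1, push XX → (q_1, abbaa, XXXXX#)
No transition for (q_1, a, top X); M blocks with input abbaa remaining.

stuck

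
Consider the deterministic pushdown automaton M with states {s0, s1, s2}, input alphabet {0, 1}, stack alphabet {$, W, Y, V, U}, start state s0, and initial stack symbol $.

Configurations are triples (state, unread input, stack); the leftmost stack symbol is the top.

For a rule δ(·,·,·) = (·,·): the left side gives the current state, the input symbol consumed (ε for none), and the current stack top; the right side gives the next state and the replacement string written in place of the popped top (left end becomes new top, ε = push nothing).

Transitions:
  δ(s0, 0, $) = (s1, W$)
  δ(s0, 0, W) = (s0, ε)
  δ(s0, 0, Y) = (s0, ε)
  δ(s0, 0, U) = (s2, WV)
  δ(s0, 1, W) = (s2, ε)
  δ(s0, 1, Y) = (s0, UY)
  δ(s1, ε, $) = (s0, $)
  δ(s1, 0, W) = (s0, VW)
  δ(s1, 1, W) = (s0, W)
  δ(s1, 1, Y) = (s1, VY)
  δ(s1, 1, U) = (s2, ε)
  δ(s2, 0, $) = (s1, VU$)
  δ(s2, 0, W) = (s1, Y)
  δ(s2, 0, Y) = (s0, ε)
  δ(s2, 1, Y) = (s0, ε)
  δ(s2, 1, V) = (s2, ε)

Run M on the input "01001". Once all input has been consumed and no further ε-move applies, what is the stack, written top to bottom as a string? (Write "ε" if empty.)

W$

(s0, 01001, $)
  read 0, top $: go to s1, push W$ → (s1, 1001, W$)
  read 1, top W: go to s0, push W → (s0, 001, W$)
  read 0, top W: go to s0, push ε → (s0, 01, $)
  read 0, top $: go to s1, push W$ → (s1, 1, W$)
  read 1, top W: go to s0, push W → (s0, ε, W$)
All input consumed in state s0 with stack W$.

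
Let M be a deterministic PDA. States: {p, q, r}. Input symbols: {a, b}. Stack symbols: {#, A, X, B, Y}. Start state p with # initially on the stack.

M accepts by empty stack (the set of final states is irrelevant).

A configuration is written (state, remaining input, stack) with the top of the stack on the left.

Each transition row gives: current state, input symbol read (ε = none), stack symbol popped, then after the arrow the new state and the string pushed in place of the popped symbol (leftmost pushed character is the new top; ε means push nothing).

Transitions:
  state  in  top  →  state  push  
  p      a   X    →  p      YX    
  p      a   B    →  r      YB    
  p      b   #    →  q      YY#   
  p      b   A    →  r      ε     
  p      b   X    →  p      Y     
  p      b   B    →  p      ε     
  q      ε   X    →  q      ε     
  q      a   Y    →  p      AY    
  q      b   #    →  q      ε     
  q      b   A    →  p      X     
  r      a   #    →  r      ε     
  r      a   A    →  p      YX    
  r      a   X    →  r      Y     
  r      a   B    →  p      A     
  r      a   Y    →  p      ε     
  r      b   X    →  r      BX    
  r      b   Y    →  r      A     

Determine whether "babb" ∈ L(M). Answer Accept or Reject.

(p, babb, #)
  read b, top #: go to q, push YY# → (q, abb, YY#)
  read a, top Y: go to p, push AY → (p, bb, AYY#)
  read b, top A: go to r, push ε → (r, b, YY#)
  read b, top Y: go to r, push A → (r, ε, AY#)
All input consumed; stack is AY#, not empty, and no further ε-move applies.

Reject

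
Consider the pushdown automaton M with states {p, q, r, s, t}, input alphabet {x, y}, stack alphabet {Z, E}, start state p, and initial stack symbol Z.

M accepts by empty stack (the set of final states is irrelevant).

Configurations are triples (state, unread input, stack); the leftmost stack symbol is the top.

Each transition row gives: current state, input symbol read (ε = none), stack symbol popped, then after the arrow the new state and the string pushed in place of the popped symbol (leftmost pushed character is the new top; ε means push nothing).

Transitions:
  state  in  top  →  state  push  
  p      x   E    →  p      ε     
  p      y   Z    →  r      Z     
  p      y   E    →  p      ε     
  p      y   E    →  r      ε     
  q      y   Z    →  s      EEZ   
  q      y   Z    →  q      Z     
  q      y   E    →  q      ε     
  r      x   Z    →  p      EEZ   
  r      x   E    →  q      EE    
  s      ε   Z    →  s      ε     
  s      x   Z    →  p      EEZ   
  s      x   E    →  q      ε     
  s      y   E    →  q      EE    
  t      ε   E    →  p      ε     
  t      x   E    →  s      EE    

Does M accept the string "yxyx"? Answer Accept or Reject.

Reject

No computation consumes all input and empties the stack.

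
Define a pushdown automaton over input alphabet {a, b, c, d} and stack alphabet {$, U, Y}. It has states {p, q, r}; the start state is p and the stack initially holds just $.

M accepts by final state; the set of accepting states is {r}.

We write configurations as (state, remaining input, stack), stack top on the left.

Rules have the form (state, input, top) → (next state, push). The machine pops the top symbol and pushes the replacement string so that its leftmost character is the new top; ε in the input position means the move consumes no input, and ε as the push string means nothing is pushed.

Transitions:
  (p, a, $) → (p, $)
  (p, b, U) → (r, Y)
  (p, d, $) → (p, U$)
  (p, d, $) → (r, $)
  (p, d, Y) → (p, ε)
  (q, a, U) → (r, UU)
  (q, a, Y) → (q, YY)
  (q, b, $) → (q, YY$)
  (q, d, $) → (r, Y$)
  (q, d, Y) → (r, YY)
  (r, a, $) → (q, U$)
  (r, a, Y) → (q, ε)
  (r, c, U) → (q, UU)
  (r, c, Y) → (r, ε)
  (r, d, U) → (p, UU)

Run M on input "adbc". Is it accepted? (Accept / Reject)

Accept

One accepting computation: (p, adbc, $) ⊢ (p, dbc, $) ⊢ (p, bc, U$) ⊢ (r, c, Y$) ⊢ (r, ε, $)
All input consumed and state r ∈ F.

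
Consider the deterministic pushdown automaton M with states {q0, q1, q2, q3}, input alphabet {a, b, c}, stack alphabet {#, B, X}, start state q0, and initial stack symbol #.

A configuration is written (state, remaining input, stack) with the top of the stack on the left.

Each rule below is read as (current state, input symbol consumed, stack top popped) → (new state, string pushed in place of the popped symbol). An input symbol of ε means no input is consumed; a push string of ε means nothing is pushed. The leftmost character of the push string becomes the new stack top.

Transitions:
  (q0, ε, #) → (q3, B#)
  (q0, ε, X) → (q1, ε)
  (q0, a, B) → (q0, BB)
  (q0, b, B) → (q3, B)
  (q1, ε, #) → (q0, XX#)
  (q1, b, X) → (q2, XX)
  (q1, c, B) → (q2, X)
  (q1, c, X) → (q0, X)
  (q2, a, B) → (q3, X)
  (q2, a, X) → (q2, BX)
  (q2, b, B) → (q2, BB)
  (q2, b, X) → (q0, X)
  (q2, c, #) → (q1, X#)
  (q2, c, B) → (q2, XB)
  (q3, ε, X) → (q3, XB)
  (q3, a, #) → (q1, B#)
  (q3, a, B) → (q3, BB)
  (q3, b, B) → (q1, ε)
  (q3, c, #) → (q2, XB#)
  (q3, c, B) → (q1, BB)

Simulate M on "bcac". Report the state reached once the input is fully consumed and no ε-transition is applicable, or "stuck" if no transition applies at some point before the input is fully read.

stuck

(q0, bcac, #)
  ε-move, top #: go to q3, push B# → (q3, bcac, B#)
  read b, top B: go to q1, push ε → (q1, cac, #)
  ε-move, top #: go to q0, push XX# → (q0, cac, XX#)
  ε-move, top X: go to q1, push ε → (q1, cac, X#)
  read c, top X: go to q0, push X → (q0, ac, X#)
  ε-move, top X: go to q1, push ε → (q1, ac, #)
  ε-move, top #: go to q0, push XX# → (q0, ac, XX#)
  ε-move, top X: go to q1, push ε → (q1, ac, X#)
No transition for (q1, a, top X); M blocks with input ac remaining.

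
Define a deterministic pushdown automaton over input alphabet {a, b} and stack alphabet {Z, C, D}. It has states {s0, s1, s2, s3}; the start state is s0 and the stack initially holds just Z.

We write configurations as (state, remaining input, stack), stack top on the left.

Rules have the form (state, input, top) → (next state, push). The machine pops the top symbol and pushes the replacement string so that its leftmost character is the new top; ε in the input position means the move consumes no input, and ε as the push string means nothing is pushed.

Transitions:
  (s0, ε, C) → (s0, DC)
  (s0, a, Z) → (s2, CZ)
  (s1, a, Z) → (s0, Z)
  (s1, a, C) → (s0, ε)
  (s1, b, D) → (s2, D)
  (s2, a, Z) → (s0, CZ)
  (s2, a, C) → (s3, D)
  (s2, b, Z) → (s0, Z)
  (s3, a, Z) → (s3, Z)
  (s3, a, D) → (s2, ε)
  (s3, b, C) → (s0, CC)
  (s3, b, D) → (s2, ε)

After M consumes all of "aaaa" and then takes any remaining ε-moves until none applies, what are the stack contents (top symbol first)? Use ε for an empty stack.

(s0, aaaa, Z)
  read a, top Z: go to s2, push CZ → (s2, aaa, CZ)
  read a, top C: go to s3, push D → (s3, aa, DZ)
  read a, top D: go to s2, push ε → (s2, a, Z)
  read a, top Z: go to s0, push CZ → (s0, ε, CZ)
  ε-move, top C: go to s0, push DC → (s0, ε, DCZ)
All input consumed in state s0 with stack DCZ.

DCZ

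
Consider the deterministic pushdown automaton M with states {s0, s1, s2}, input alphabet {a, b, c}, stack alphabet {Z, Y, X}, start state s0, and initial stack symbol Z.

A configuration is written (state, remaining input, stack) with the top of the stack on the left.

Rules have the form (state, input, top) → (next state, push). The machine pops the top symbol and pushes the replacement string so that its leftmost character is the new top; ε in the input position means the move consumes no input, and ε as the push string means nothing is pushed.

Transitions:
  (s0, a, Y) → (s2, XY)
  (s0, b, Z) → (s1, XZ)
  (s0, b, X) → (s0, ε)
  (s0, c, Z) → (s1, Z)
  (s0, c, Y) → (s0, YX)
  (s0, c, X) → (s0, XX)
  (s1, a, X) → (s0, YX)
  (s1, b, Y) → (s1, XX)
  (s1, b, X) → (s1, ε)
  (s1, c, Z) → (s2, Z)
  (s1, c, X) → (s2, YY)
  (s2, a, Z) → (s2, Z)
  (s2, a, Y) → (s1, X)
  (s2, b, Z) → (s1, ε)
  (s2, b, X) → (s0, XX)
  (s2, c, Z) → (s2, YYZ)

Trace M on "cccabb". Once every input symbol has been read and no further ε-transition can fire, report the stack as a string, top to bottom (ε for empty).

(s0, cccabb, Z)
  read c, top Z: go to s1, push Z → (s1, ccabb, Z)
  read c, top Z: go to s2, push Z → (s2, cabb, Z)
  read c, top Z: go to s2, push YYZ → (s2, abb, YYZ)
  read a, top Y: go to s1, push X → (s1, bb, XYZ)
  read b, top X: go to s1, push ε → (s1, b, YZ)
  read b, top Y: go to s1, push XX → (s1, ε, XXZ)
All input consumed in state s1 with stack XXZ.

XXZ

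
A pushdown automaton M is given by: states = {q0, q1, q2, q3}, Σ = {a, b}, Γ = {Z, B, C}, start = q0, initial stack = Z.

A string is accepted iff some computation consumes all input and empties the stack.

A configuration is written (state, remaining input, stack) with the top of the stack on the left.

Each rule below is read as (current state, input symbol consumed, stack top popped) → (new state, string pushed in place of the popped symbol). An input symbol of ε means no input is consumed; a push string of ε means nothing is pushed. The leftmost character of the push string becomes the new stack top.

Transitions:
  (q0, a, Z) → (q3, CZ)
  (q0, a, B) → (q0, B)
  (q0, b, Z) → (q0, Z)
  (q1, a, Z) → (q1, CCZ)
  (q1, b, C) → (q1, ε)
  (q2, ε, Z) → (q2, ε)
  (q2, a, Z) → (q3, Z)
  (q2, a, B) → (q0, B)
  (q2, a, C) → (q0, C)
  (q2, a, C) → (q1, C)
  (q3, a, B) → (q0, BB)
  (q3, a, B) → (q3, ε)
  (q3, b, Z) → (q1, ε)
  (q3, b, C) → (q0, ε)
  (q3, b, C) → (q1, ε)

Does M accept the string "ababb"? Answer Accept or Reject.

Reject

No computation consumes all input and empties the stack.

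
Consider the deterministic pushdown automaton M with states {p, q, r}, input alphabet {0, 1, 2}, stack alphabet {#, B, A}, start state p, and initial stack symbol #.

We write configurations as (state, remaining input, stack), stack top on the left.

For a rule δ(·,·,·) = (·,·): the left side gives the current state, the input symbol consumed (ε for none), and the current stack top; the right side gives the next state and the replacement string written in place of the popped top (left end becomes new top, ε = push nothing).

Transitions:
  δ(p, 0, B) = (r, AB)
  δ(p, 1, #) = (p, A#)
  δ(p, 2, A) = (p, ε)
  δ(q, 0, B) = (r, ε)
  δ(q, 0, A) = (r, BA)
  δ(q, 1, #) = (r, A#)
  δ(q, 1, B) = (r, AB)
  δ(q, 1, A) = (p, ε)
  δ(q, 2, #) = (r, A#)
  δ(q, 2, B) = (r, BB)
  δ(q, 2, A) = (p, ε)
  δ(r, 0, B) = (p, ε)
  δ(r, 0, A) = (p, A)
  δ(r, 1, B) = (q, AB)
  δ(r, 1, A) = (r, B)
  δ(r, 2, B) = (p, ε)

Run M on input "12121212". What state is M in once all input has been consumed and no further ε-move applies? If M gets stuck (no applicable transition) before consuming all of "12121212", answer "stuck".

(p, 12121212, #)
  read 1, top #: go to p, push A# → (p, 2121212, A#)
  read 2, top A: go to p, push ε → (p, 121212, #)
  read 1, top #: go to p, push A# → (p, 21212, A#)
  read 2, top A: go to p, push ε → (p, 1212, #)
  read 1, top #: go to p, push A# → (p, 212, A#)
  read 2, top A: go to p, push ε → (p, 12, #)
  read 1, top #: go to p, push A# → (p, 2, A#)
  read 2, top A: go to p, push ε → (p, ε, #)
All input consumed; M is in state p.

p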